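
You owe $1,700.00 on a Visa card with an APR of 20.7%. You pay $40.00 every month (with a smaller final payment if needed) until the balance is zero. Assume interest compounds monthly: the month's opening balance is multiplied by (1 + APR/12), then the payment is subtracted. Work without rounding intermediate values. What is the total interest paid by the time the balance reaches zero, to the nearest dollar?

Monthly rate r = 20.7%/12 = 1.725% = 0.01725.
Payoff takes n = ⌈−ln(1 − rB₀/P)/ln(1+r)⌉ = ⌈77.237⌉ = 78 payments; the last is $9.54.
Total paid = 77·$40.00 + $9.54 = $3,089.54.
Total interest = total paid − principal = $3,089.54 − $1,700.00 = $1,389.54.

$1,390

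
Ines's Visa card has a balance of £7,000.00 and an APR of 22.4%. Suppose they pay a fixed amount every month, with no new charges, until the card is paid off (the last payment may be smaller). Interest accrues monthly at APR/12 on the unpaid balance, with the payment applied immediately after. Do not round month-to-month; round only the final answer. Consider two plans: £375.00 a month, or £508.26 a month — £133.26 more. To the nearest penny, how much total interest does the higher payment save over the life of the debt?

£519.51

Monthly rate r = 22.4%/12 = 1.86667% = 0.0186667.
At £375.00/mo: n = ⌈−ln(1 − rB₀/P)/ln(1+r)⌉ = 24 payments (last £61.65); total interest = total paid − £7,000.00 = £1,686.65.
At £508.26/mo: 17 payments (last £34.98); total interest £1,167.14.
Interest saved = £1,686.65 − £1,167.14 = £519.51.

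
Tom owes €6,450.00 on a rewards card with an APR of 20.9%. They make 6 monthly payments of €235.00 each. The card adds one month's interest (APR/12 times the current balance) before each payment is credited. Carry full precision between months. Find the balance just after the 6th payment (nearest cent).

€5,681.23

Monthly rate r = 20.9%/12 = 1.74167% = 0.0174167.
Each month: B ← B·(1+r) − €235.00.
Month 1: interest €112.34; balance after payment €6,327.34.
Month 2: interest €110.20; balance after payment €6,202.54.
Month 3: interest €108.03; balance after payment €6,075.57.
Month 4: interest €105.82; balance after payment €5,946.38.
Month 5: interest €103.57; balance after payment €5,814.95.
Month 6: interest €101.28; balance after payment €5,681.23.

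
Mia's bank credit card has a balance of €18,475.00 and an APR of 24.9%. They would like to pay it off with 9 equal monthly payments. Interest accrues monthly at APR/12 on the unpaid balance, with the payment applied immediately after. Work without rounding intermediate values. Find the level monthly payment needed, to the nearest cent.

Monthly rate r = 24.9%/12 = 2.075% = 0.02075.
Level-payment amortization: P = B₀·r / (1 − (1+r)^(−n)) = 18475.00·0.02075 / (1 − 1.02075^(−9)).
Denominator 1 − (1+r)^(−9) = 0.168761782.
P = 383.356 / 0.168761782 ≈ 2271.58.

€2,271.58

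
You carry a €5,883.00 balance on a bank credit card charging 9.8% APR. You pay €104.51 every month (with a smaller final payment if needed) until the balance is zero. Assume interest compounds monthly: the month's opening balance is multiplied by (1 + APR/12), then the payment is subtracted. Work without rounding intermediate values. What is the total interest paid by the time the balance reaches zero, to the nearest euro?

Monthly rate r = 9.8%/12 = 0.816667% = 0.00816667.
Payoff takes n = ⌈−ln(1 − rB₀/P)/ln(1+r)⌉ = ⌈75.693⌉ = 76 payments; the last is €72.57.
Total paid = 75·€104.51 + €72.57 = €7,910.82.
Total interest = total paid − principal = €7,910.82 − €5,883.00 = €2,027.82.

€2,028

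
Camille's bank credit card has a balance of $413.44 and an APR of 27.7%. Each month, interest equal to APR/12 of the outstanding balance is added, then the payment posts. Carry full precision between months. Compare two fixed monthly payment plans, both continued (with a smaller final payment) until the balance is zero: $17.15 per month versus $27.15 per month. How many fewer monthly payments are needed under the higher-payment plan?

17 fewer payments

Monthly rate r = 27.7%/12 = 2.30833% = 0.0230833.
At $17.15/mo: n = ⌈−ln(1 − rB₀/P)/ln(1+r)⌉ = 36 payments (last $10.77); total interest = total paid − $413.44 = $197.58.
At $27.15/mo: 19 payments (last $26.58); total interest $101.84.
Payments saved = 36 − 19 = 17.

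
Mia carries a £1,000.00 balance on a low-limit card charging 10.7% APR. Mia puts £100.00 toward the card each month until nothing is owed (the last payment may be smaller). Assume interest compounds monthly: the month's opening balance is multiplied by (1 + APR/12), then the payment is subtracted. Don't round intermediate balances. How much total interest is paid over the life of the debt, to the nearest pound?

Monthly rate r = 10.7%/12 = 0.891667% = 0.00891667.
Payoff takes n = ⌈−ln(1 − rB₀/P)/ln(1+r)⌉ = ⌈10.521⌉ = 11 payments; the last is £52.20.
Total paid = 10·£100.00 + £52.20 = £1,052.20.
Total interest = total paid − principal = £1,052.20 − £1,000.00 = £52.20.

£52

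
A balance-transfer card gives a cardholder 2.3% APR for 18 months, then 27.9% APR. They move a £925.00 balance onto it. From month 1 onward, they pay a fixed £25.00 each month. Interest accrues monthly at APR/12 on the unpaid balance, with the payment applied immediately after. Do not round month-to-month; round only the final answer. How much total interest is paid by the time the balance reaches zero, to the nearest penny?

Promo months 1–18 at r₀ = 2.3%/12 = 0.00191667; months 19+ at r₁ = 27.9%/12 = 0.02325.
After month 18: iterate B ← B·(1+r₀) − £25.00 for 18 months → £500.03.
Then at r₁ with £25.00/mo: n₂ = −ln(1 − r₁·B/P)/ln(1+r₁) ≈ 27.22 → 28 more payments.
Total paid = 45·£25.00 + £5.46 = £1,130.46; interest = £1,130.46 − £925.00 = £205.46.

£205.46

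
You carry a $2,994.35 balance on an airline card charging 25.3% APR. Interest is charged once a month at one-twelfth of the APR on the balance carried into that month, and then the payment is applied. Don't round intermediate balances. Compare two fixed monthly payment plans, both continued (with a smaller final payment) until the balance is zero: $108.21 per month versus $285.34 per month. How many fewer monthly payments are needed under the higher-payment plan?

30 fewer payments

Monthly rate r = 25.3%/12 = 2.10833% = 0.0210833.
At $108.21/mo: n = ⌈−ln(1 − rB₀/P)/ln(1+r)⌉ = 42 payments (last $104.92); total interest = total paid − $2,994.35 = $1,547.18.
At $285.34/mo: 12 payments (last $281.18); total interest $425.57.
Payments saved = 42 − 12 = 30.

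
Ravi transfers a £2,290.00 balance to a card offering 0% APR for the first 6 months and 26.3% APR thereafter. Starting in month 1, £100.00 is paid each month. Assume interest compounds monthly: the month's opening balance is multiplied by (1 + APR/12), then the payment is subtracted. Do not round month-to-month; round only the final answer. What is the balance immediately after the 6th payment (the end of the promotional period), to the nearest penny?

Promo months 1–6 at r₀ = 0%/12 = 0; months 7+ at r₁ = 26.3%/12 = 0.0219167.
After month 6 (no interest yet): B = £2,290.00 − 6·£100.00 = £1,690.00.

£1,690.00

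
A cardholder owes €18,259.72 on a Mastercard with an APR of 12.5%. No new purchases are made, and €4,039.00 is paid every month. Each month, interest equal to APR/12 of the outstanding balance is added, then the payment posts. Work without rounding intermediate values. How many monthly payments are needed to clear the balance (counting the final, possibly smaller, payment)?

5 payments

Monthly rate r = 12.5%/12 = 1.04167% = 0.0104167.
Recurrence: B ← B·(1+r) − €4,039.00.
Month 1: interest €190.21; balance after payment €14,410.93.
Month 2: interest €150.11; balance after payment €10,522.04.
Month 3: interest €109.60; balance after payment €6,592.64.
Month 4: interest €68.67; balance after payment €2,622.32.
Month 5: interest €27.32; balance after payment €0.00.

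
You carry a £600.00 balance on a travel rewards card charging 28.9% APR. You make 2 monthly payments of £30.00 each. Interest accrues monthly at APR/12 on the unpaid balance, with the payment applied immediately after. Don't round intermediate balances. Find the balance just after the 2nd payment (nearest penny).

£568.53

Monthly rate r = 28.9%/12 = 2.40833% = 0.0240833.
Each month: B ← B·(1+r) − £30.00.
Month 1: interest £14.45; balance after payment £584.45.
Month 2: interest £14.08; balance after payment £568.53.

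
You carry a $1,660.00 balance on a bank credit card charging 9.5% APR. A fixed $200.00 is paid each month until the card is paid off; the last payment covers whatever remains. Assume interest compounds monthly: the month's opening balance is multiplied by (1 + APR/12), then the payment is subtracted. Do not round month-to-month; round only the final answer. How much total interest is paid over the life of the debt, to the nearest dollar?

Monthly rate r = 9.5%/12 = 0.791667% = 0.00791667.
Payoff takes n = ⌈−ln(1 − rB₀/P)/ln(1+r)⌉ = ⌈8.619⌉ = 9 payments; the last is $124.02.
Total paid = 8·$200.00 + $124.02 = $1,724.02.
Total interest = total paid − principal = $1,724.02 − $1,660.00 = $64.02.

$64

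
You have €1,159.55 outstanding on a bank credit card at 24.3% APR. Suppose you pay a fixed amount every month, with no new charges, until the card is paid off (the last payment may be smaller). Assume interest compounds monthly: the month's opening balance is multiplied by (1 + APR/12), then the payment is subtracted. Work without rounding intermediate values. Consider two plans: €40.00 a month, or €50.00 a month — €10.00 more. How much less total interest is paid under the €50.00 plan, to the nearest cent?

Monthly rate r = 24.3%/12 = 2.025% = 0.02025.
At €40.00/mo: n = ⌈−ln(1 − rB₀/P)/ln(1+r)⌉ = 45 payments (last €4.56); total interest = total paid − €1,159.55 = €605.01.
At €50.00/mo: 32 payments (last €31.74); total interest €422.19.
Interest saved = €605.01 − €422.19 = €182.82.

€182.82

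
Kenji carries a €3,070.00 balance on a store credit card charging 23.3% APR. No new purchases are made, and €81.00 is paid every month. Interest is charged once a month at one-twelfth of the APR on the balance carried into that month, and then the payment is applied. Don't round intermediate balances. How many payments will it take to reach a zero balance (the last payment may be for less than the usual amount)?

Monthly rate r = 23.3%/12 = 1.94167% = 0.0194167.
Recurrence: B ← B·(1+r) − €81.00.
Month 1: interest €59.61; balance after payment €3,048.61.
Month 2: interest €59.19; balance after payment €3,026.80.
Closed form: n = −ln(1 − rB₀/P)/ln(1+r) = −ln(0.26408)/ln(1.01942) ≈ 69.238, so the balance reaches zero during payment 70.

70 months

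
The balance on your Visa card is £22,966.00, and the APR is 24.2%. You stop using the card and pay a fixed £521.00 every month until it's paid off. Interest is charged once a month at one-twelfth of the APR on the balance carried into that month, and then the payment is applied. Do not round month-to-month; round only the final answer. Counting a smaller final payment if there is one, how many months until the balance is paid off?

111 payments

Monthly rate r = 24.2%/12 = 2.01667% = 0.0201667.
Recurrence: B ← B·(1+r) − £521.00.
Month 1: interest £463.15; balance after payment £22,908.15.
Month 2: interest £461.98; balance after payment £22,849.13.
Closed form: n = −ln(1 − rB₀/P)/ln(1+r) = −ln(0.11104)/ln(1.02017) ≈ 110.080, so the balance reaches zero during payment 111.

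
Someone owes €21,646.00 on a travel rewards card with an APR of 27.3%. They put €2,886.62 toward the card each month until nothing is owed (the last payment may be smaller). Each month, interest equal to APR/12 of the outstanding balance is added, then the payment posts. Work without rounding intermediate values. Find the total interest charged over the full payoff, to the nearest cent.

Monthly rate r = 27.3%/12 = 2.275% = 0.02275.
Payoff takes n = ⌈−ln(1 − rB₀/P)/ln(1+r)⌉ = ⌈8.315⌉ = 9 payments; the last is €916.51.
Total paid = 8·€2,886.62 + €916.51 = €24,009.47.
Total interest = total paid − principal = €24,009.47 − €21,646.00 = €2,363.47.

€2,363.47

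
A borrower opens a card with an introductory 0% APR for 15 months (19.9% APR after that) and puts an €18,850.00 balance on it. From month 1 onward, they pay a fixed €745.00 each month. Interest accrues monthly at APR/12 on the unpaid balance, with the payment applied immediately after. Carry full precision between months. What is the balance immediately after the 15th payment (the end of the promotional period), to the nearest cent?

Promo months 1–15 at r₀ = 0%/12 = 0; months 16+ at r₁ = 19.9%/12 = 0.0165833.
After month 15 (no interest yet): B = €18,850.00 − 15·€745.00 = €7,675.00.

€7,675.00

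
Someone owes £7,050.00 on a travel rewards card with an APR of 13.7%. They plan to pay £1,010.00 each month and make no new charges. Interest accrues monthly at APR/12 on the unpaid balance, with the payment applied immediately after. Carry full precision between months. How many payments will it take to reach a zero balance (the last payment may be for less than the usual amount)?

8 payments

Monthly rate r = 13.7%/12 = 1.14167% = 0.0114167.
Recurrence: B ← B·(1+r) − £1,010.00.
Month 1: interest £80.49; balance after payment £6,120.49.
Month 2: interest £69.88; balance after payment £5,180.36.
Closed form: n = −ln(1 − rB₀/P)/ln(1+r) = −ln(0.92031)/ln(1.01142) ≈ 7.315, so the balance reaches zero during payment 8.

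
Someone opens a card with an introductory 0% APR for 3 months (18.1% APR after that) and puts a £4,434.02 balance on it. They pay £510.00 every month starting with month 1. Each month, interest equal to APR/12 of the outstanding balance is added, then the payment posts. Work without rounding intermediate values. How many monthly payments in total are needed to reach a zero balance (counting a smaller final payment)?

Promo months 1–3 at r₀ = 0%/12 = 0; months 4+ at r₁ = 18.1%/12 = 0.0150833.
After month 3 (no interest yet): B = £4,434.02 − 3·£510.00 = £2,904.02.
Then at r₁ with £510.00/mo: n₂ = −ln(1 − r₁·B/P)/ln(1+r₁) ≈ 6.00 → 6 more payments.

9 payments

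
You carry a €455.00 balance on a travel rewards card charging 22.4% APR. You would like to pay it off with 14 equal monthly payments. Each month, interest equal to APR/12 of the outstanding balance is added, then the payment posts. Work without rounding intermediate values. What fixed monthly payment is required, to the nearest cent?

Monthly rate r = 22.4%/12 = 1.86667% = 0.0186667.
Level-payment amortization: P = B₀·r / (1 − (1+r)^(−n)) = 455.00·0.0186667 / (1 − 1.01867^(−14)).
Denominator 1 − (1+r)^(−14) = 0.228118437.
P = 8.49333 / 0.228118437 ≈ 37.23.

€37.23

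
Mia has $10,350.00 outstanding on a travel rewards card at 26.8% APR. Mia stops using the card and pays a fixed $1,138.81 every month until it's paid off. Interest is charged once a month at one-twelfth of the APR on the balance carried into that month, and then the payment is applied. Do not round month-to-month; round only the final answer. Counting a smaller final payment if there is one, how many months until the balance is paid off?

11 months

Monthly rate r = 26.8%/12 = 2.23333% = 0.0223333.
Recurrence: B ← B·(1+r) − $1,138.81.
Month 1: interest $231.15; balance after payment $9,442.34.
Month 2: interest $210.88; balance after payment $8,514.41.
Closed form: n = −ln(1 − rB₀/P)/ln(1+r) = −ln(0.79702)/ln(1.02233) ≈ 10.271, so the balance reaches zero during payment 11.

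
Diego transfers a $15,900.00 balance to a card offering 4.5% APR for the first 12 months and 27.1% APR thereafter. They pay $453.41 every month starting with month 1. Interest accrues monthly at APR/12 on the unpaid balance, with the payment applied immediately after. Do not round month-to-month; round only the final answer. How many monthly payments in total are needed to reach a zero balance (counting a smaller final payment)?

48 months

Promo months 1–12 at r₀ = 4.5%/12 = 0.00375; months 13+ at r₁ = 27.1%/12 = 0.0225833.
After month 12: iterate B ← B·(1+r₀) − $453.41 for 12 months → $11,075.89.
Then at r₁ with $453.41/mo: n₂ = −ln(1 − r₁·B/P)/ln(1+r₁) ≈ 35.92 → 36 more payments.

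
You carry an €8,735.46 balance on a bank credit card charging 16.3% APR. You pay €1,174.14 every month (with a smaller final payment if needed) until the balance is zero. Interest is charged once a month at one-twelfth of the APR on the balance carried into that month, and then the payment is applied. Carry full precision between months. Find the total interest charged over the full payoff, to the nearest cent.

€536.72

Monthly rate r = 16.3%/12 = 1.35833% = 0.0135833.
Payoff takes n = ⌈−ln(1 − rB₀/P)/ln(1+r)⌉ = ⌈7.896⌉ = 8 payments; the last is €1,053.20.
Total paid = 7·€1,174.14 + €1,053.20 = €9,272.18.
Total interest = total paid − principal = €9,272.18 − €8,735.46 = €536.72.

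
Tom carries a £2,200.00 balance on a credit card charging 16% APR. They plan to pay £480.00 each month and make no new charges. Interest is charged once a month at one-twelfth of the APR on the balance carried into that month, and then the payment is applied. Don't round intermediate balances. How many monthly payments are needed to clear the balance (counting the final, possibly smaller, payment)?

5 payments

Monthly rate r = 16%/12 = 1.33333% = 0.0133333.
Recurrence: B ← B·(1+r) − £480.00.
Month 1: interest £29.33; balance after payment £1,749.33.
Month 2: interest £23.32; balance after payment £1,292.66.
Month 3: interest £17.24; balance after payment £829.89.
Month 4: interest £11.07; balance after payment £360.96.
Month 5: interest £4.81; balance after payment £0.00.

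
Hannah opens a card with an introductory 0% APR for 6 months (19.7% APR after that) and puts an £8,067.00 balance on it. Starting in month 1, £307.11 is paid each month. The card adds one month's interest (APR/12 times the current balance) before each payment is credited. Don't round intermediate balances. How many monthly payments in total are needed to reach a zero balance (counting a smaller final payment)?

Promo months 1–6 at r₀ = 0%/12 = 0; months 7+ at r₁ = 19.7%/12 = 0.0164167.
After month 6 (no interest yet): B = £8,067.00 − 6·£307.11 = £6,224.34.
Then at r₁ with £307.11/mo: n₂ = −ln(1 − r₁·B/P)/ln(1+r₁) ≈ 24.84 → 25 more payments.

31 months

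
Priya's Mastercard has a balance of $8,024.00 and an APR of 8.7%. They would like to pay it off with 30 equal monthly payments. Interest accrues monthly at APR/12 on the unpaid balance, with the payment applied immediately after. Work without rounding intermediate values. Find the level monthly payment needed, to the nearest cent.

Monthly rate r = 8.7%/12 = 0.725% = 0.00725.
Level-payment amortization: P = B₀·r / (1 − (1+r)^(−n)) = 8024.00·0.00725 / (1 − 1.00725^(−30)).
Denominator 1 − (1+r)^(−30) = 0.194840877.
P = 58.174 / 0.194840877 ≈ 298.57.

$298.57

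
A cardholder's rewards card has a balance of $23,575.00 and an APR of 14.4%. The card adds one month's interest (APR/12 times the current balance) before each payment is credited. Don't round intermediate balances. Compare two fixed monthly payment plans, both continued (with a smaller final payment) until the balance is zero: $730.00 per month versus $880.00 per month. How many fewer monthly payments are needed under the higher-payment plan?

Monthly rate r = 14.4%/12 = 1.2% = 0.012.
At $730.00/mo: n = ⌈−ln(1 − rB₀/P)/ln(1+r)⌉ = 42 payments (last $73.27); total interest = total paid − $23,575.00 = $6,428.27.
At $880.00/mo: 33 payments (last $453.02); total interest $5,038.02.
Payments saved = 42 − 33 = 9.

9 fewer payments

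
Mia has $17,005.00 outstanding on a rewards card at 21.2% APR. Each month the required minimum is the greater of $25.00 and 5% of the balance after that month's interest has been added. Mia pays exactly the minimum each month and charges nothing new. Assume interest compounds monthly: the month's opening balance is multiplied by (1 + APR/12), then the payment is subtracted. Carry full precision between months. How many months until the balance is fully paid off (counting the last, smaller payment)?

Monthly rate r = 21.2%/12 = 1.76667% = 0.0176667.
While 5% of the post-interest balance exceeds $25.00, each month B ← (B·(1+r))·(1 − 0.05), i.e. B shrinks by the factor (1+r)·0.95 = 0.96678.
This holds for months 1–105. Entering month 106 the balance is $489.93; 5% of the post-interest balance is now below $25.00, so the flat $25.00 minimum applies from here.
From month 106 a fixed $25.00 at rate r clears $489.93 in 25 more payments. Total: 105 + 25 = 130 months.

130 months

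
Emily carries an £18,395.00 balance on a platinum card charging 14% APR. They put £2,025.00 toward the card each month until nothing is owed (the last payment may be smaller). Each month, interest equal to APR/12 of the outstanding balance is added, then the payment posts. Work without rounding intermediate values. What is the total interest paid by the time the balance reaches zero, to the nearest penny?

Monthly rate r = 14%/12 = 1.16667% = 0.0116667.
Payoff takes n = ⌈−ln(1 − rB₀/P)/ln(1+r)⌉ = ⌈9.658⌉ = 10 payments; the last is £1,335.45.
Total paid = 9·£2,025.00 + £1,335.45 = £19,560.45.
Total interest = total paid − principal = £19,560.45 − £18,395.00 = £1,165.45.

£1,165.45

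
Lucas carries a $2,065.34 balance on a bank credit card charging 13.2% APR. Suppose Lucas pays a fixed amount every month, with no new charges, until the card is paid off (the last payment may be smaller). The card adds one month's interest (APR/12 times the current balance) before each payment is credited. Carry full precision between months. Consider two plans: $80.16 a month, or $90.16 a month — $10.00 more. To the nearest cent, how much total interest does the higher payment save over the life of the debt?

Monthly rate r = 13.2%/12 = 1.1% = 0.011.
At $80.16/mo: n = ⌈−ln(1 − rB₀/P)/ln(1+r)⌉ = 31 payments (last $37.21); total interest = total paid − $2,065.34 = $376.67.
At $90.16/mo: 27 payments (last $48.67); total interest $327.49.
Interest saved = $376.67 − $327.49 = $49.18.

$49.18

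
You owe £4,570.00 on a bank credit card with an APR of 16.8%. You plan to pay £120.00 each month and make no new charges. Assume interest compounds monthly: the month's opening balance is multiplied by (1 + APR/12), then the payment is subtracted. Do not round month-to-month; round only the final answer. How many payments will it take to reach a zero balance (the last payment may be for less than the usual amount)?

55 months

Monthly rate r = 16.8%/12 = 1.4% = 0.014.
Recurrence: B ← B·(1+r) − £120.00.
Month 1: interest £63.98; balance after payment £4,513.98.
Month 2: interest £63.20; balance after payment £4,457.18.
Closed form: n = −ln(1 − rB₀/P)/ln(1+r) = −ln(0.46683)/ln(1.014) ≈ 54.793, so the balance reaches zero during payment 55.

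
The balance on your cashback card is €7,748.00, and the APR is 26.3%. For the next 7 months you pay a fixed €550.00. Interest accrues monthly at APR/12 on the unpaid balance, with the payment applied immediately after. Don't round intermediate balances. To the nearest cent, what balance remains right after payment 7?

Monthly rate r = 26.3%/12 = 2.19167% = 0.0219167.
Each month: B ← B·(1+r) − €550.00.
Month 1: interest €169.81; balance after payment €7,367.81.
Month 2: interest €161.48; balance after payment €6,979.29.
Month 3: interest €152.96; balance after payment €6,582.25.
Month 4: interest €144.26; balance after payment €6,176.51.
Month 5: interest €135.37; balance after payment €5,761.88.
Month 6: interest €126.28; balance after payment €5,338.16.
Month 7: interest €116.99; balance after payment €4,905.16.

€4,905.16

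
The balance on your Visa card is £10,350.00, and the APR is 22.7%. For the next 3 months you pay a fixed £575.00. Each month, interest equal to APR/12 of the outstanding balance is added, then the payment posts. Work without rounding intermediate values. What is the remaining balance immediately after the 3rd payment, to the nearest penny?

Monthly rate r = 22.7%/12 = 1.89167% = 0.0189167.
Each month: B ← B·(1+r) − £575.00.
Month 1: interest £195.79; balance after payment £9,970.79.
Month 2: interest £188.61; balance after payment £9,584.40.
Month 3: interest £181.30; balance after payment £9,190.71.

£9,190.71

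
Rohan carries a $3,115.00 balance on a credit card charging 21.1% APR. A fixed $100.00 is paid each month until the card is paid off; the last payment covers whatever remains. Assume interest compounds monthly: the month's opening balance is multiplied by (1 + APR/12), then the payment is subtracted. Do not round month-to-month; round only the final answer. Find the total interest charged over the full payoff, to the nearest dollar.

Monthly rate r = 21.1%/12 = 1.75833% = 0.0175833.
Payoff takes n = ⌈−ln(1 − rB₀/P)/ln(1+r)⌉ = ⌈45.521⌉ = 46 payments; the last is $52.32.
Total paid = 45·$100.00 + $52.32 = $4,552.32.
Total interest = total paid − principal = $4,552.32 − $3,115.00 = $1,437.32.

$1,437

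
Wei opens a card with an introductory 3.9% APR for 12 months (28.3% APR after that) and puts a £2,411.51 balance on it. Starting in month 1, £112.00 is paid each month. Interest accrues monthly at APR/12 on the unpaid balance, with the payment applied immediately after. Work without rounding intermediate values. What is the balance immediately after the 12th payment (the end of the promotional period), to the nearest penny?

£1,138.97

Promo months 1–12 at r₀ = 3.9%/12 = 0.00325; months 13+ at r₁ = 28.3%/12 = 0.0235833.
After month 12: iterate B ← B·(1+r₀) − £112.00 for 12 months → £1,138.97.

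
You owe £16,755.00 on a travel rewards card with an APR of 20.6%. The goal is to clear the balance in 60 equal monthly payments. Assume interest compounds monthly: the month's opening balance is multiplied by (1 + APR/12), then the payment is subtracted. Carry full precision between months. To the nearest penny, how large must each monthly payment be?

£449.52

Monthly rate r = 20.6%/12 = 1.71667% = 0.0171667.
Level-payment amortization: P = B₀·r / (1 − (1+r)^(−n)) = 16755.00·0.0171667 / (1 − 1.01717^(−60)).
Denominator 1 − (1+r)^(−60) = 0.639858785.
P = 287.627 / 0.639858785 ≈ 449.52.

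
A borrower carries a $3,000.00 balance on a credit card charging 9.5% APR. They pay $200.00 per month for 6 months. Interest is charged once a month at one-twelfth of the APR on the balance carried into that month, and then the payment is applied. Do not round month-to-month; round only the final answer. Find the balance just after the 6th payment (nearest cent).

$1,921.35

Monthly rate r = 9.5%/12 = 0.791667% = 0.00791667.
Each month: B ← B·(1+r) − $200.00.
Month 1: interest $23.75; balance after payment $2,823.75.
Month 2: interest $22.35; balance after payment $2,646.10.
Month 3: interest $20.95; balance after payment $2,467.05.
Month 4: interest $19.53; balance after payment $2,286.58.
Month 5: interest $18.10; balance after payment $2,104.69.
Month 6: interest $16.66; balance after payment $1,921.35.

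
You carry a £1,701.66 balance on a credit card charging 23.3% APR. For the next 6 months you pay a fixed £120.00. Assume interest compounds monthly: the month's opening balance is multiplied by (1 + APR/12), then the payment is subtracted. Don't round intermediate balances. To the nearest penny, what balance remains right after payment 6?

£1,153.91

Monthly rate r = 23.3%/12 = 1.94167% = 0.0194167.
Each month: B ← B·(1+r) − £120.00.
Month 1: interest £33.04; balance after payment £1,614.70.
Month 2: interest £31.35; balance after payment £1,526.05.
Month 3: interest £29.63; balance after payment £1,435.68.
Month 4: interest £27.88; balance after payment £1,343.56.
Month 5: interest £26.09; balance after payment £1,249.65.
Month 6: interest £24.26; balance after payment £1,153.91.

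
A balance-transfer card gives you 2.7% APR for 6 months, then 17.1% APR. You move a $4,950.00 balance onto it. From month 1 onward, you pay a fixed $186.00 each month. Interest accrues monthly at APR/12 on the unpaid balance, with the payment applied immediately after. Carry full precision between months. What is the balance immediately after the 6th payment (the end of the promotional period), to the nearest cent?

$3,894.91

Promo months 1–6 at r₀ = 2.7%/12 = 0.00225; months 7+ at r₁ = 17.1%/12 = 0.01425.
After month 6: iterate B ← B·(1+r₀) − $186.00 for 6 months → $3,894.91.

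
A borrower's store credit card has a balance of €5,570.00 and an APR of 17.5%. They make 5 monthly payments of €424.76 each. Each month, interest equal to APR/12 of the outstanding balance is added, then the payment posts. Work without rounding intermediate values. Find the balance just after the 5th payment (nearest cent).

Monthly rate r = 17.5%/12 = 1.45833% = 0.0145833.
Each month: B ← B·(1+r) − €424.76.
Month 1: interest €81.23; balance after payment €5,226.47.
Month 2: interest €76.22; balance after payment €4,877.93.
Month 3: interest €71.14; balance after payment €4,524.30.
Month 4: interest €65.98; balance after payment €4,165.52.
Month 5: interest €60.75; balance after payment €3,801.51.

€3,801.51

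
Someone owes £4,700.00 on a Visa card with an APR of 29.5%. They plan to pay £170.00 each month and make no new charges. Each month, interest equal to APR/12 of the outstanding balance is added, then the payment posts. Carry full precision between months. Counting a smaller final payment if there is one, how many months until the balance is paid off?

47 payments

Monthly rate r = 29.5%/12 = 2.45833% = 0.0245833.
Recurrence: B ← B·(1+r) − £170.00.
Month 1: interest £115.54; balance after payment £4,645.54.
Month 2: interest £114.20; balance after payment £4,589.74.
Closed form: n = −ln(1 − rB₀/P)/ln(1+r) = −ln(0.32034)/ln(1.02458) ≈ 46.873, so the balance reaches zero during payment 47.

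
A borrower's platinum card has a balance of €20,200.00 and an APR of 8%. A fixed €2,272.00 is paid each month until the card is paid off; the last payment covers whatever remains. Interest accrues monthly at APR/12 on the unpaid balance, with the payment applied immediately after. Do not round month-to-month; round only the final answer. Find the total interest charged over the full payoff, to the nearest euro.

€694

Monthly rate r = 8%/12 = 0.666667% = 0.00666667.
Payoff takes n = ⌈−ln(1 − rB₀/P)/ln(1+r)⌉ = ⌈9.196⌉ = 10 payments; the last is €445.93.
Total paid = 9·€2,272.00 + €445.93 = €20,893.93.
Total interest = total paid − principal = €20,893.93 − €20,200.00 = €693.93.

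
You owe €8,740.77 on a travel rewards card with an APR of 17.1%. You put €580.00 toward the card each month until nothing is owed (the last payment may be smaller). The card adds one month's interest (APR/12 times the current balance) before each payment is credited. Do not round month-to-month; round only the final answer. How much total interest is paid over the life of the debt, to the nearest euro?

Monthly rate r = 17.1%/12 = 1.425% = 0.01425.
Payoff takes n = ⌈−ln(1 − rB₀/P)/ln(1+r)⌉ = ⌈17.086⌉ = 18 payments; the last is €50.13.
Total paid = 17·€580.00 + €50.13 = €9,910.13.
Total interest = total paid − principal = €9,910.13 − €8,740.77 = €1,169.36.

€1,169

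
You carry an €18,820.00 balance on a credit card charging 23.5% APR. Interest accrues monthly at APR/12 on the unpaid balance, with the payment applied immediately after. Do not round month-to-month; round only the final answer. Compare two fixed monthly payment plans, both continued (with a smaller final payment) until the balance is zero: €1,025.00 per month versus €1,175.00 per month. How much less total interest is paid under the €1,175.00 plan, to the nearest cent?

Monthly rate r = 23.5%/12 = 1.95833% = 0.0195833.
At €1,025.00/mo: n = ⌈−ln(1 − rB₀/P)/ln(1+r)⌉ = 23 payments (last €1,001.49); total interest = total paid − €18,820.00 = €4,731.49.
At €1,175.00/mo: 20 payments (last €481.68); total interest €3,986.68.
Interest saved = €4,731.49 − €3,986.68 = €744.81.

€744.81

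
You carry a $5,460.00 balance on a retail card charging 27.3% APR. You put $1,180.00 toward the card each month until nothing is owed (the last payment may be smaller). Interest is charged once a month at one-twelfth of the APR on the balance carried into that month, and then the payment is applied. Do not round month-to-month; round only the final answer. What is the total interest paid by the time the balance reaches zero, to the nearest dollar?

$375

Monthly rate r = 27.3%/12 = 2.275% = 0.02275.
Payoff takes n = ⌈−ln(1 − rB₀/P)/ln(1+r)⌉ = ⌈4.945⌉ = 5 payments; the last is $1,115.36.
Total paid = 4·$1,180.00 + $1,115.36 = $5,835.36.
Total interest = total paid − principal = $5,835.36 − $5,460.00 = $375.36.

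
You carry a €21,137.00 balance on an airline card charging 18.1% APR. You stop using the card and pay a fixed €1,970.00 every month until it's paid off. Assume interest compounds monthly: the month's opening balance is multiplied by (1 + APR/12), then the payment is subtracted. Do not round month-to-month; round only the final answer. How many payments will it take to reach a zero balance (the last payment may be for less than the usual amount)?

Monthly rate r = 18.1%/12 = 1.50833% = 0.0150833.
Recurrence: B ← B·(1+r) − €1,970.00.
Month 1: interest €318.82; balance after payment €19,485.82.
Month 2: interest €293.91; balance after payment €17,809.73.
Closed form: n = −ln(1 − rB₀/P)/ln(1+r) = −ln(0.83816)/ln(1.01508) ≈ 11.792, so the balance reaches zero during payment 12.

12 payments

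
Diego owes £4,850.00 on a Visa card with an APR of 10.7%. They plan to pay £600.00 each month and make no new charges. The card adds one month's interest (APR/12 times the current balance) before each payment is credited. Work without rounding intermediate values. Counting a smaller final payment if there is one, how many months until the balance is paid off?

Monthly rate r = 10.7%/12 = 0.891667% = 0.00891667.
Recurrence: B ← B·(1+r) − £600.00.
Month 1: interest £43.25; balance after payment £4,293.25.
Month 2: interest £38.28; balance after payment £3,731.53.
Closed form: n = −ln(1 − rB₀/P)/ln(1+r) = −ln(0.92792)/ln(1.00892) ≈ 8.427, so the balance reaches zero during payment 9.

9 months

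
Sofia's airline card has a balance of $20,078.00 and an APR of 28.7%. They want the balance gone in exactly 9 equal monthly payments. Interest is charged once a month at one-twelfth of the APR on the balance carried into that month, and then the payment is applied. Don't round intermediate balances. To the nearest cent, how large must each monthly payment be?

$2,506.07

Monthly rate r = 28.7%/12 = 2.39167% = 0.0239167.
Level-payment amortization: P = B₀·r / (1 − (1+r)^(−n)) = 20078.00·0.0239167 / (1 − 1.02392^(−9)).
Denominator 1 − (1+r)^(−9) = 0.191614547.
P = 480.199 / 0.191614547 ≈ 2506.07.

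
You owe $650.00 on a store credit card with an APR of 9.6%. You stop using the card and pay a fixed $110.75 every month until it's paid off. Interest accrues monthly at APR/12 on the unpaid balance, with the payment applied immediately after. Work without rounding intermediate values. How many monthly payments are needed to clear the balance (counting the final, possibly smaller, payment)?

7 payments

Monthly rate r = 9.6%/12 = 0.8% = 0.008.
Recurrence: B ← B·(1+r) − $110.75.
Month 1: interest $5.20; balance after payment $544.45.
Month 2: interest $4.36; balance after payment $438.06.
Closed form: n = −ln(1 − rB₀/P)/ln(1+r) = −ln(0.95305)/ln(1.008) ≈ 6.035, so the balance reaches zero during payment 7.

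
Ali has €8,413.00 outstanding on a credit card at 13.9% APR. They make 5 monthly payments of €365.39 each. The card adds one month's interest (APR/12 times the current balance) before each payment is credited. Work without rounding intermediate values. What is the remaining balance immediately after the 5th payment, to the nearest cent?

€7,041.91

Monthly rate r = 13.9%/12 = 1.15833% = 0.0115833.
Each month: B ← B·(1+r) − €365.39.
Month 1: interest €97.45; balance after payment €8,145.06.
Month 2: interest €94.35; balance after payment €7,874.02.
Month 3: interest €91.21; balance after payment €7,599.83.
Month 4: interest €88.03; balance after payment €7,322.48.
Month 5: interest €84.82; balance after payment €7,041.91.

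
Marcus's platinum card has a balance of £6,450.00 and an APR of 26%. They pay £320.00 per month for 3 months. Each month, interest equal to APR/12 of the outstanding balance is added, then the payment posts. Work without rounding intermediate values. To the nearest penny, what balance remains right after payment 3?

£5,897.45

Monthly rate r = 26%/12 = 2.16667% = 0.0216667.
Each month: B ← B·(1+r) − £320.00.
Month 1: interest £139.75; balance after payment £6,269.75.
Month 2: interest £135.84; balance after payment £6,085.59.
Month 3: interest £131.85; balance after payment £5,897.45.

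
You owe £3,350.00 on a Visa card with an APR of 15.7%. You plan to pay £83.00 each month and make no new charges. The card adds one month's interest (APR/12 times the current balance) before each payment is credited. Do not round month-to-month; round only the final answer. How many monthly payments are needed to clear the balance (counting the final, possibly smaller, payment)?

58 payments

Monthly rate r = 15.7%/12 = 1.30833% = 0.0130833.
Recurrence: B ← B·(1+r) − £83.00.
Month 1: interest £43.83; balance after payment £3,310.83.
Month 2: interest £43.32; balance after payment £3,271.15.
Closed form: n = −ln(1 − rB₀/P)/ln(1+r) = −ln(0.47194)/ln(1.01308) ≈ 57.769, so the balance reaches zero during payment 58.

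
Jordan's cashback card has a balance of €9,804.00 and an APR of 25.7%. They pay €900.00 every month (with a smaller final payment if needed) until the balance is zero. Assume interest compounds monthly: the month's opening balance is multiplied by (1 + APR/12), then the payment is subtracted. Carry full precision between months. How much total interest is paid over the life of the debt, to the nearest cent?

Monthly rate r = 25.7%/12 = 2.14167% = 0.0214167.
Payoff takes n = ⌈−ln(1 − rB₀/P)/ln(1+r)⌉ = ⌈12.537⌉ = 13 payments; the last is €485.34.
Total paid = 12·€900.00 + €485.34 = €11,285.34.
Total interest = total paid − principal = €11,285.34 − €9,804.00 = €1,481.34.

€1,481.34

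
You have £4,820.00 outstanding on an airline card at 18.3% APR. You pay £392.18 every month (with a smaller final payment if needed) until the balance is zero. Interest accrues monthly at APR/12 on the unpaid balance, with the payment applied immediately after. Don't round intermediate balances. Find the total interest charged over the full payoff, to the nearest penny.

Monthly rate r = 18.3%/12 = 1.525% = 0.01525.
Payoff takes n = ⌈−ln(1 − rB₀/P)/ln(1+r)⌉ = ⌈13.713⌉ = 14 payments; the last is £280.35.
Total paid = 13·£392.18 + £280.35 = £5,378.69.
Total interest = total paid − principal = £5,378.69 − £4,820.00 = £558.69.

£558.69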